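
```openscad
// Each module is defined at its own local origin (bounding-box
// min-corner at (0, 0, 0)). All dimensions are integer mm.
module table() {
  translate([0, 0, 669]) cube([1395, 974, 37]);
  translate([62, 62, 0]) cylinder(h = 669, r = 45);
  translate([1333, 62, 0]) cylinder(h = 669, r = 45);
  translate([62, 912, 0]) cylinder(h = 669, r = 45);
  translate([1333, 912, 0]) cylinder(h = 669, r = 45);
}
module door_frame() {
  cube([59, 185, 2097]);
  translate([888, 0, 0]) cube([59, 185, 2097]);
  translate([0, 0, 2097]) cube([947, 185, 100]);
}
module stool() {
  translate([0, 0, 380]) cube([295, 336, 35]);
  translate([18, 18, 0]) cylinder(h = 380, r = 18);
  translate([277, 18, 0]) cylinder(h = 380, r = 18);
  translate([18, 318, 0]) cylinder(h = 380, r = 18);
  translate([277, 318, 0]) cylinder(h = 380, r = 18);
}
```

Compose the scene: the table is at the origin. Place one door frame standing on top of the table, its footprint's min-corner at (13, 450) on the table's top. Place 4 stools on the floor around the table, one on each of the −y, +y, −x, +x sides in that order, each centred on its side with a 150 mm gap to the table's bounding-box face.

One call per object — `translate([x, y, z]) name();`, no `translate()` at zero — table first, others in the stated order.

table();
translate([13, 450, 706]) door_frame();
translate([550, -486, 0]) stool();
translate([550, 1124, 0]) stool();
translate([-445, 319, 0]) stool();
translate([1545, 319, 0]) stool();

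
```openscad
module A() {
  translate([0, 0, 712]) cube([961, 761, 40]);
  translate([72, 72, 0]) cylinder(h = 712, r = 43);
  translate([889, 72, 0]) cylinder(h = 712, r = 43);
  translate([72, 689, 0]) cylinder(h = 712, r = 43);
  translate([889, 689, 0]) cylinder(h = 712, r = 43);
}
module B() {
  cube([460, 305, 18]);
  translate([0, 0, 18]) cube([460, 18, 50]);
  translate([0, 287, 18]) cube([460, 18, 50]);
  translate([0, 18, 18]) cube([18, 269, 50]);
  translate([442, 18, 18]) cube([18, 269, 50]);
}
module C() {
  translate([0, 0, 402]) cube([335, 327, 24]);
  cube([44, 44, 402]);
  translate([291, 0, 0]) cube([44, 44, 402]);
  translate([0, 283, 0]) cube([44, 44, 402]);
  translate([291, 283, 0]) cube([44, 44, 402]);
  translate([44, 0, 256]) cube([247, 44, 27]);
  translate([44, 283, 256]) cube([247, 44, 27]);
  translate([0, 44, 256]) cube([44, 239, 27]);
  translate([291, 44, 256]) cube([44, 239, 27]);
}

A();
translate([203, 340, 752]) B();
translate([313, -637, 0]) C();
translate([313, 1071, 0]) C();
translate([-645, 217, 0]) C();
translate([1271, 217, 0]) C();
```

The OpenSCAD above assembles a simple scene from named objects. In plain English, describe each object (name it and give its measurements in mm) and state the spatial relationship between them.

A is a table: top 961 mm (x) × 761 mm (y), 40 mm thick, upper face at z = 752 mm, on four round legs of 86 mm diameter, each leg's bounding box inset 29 mm from the nearest pair of top edges, running from z = 0 to the bottom of the top.

B is an open storage box with external size 460×305×68 mm and wall thickness 18 mm (the base is also 18 mm thick). The base covers the whole footprint; the four walls stand on the base, with the y-facing walls full-width and the x-facing walls fitting between their inner faces.

C is a four-legged stool. The seat is 335×327 mm, 24 mm thick, top at z = 426 mm. It stands on four square legs, each 44×44 mm in cross-section, from z = 0 to the seat underside, each flush with a corner of the seat. Four stretchers, 44 mm wide and 27 mm tall, connect adjacent legs with their undersides at z = 256 mm, each running between the inner faces of the legs it joins and aligned with the legs' outer faces on the other axis.

The open box is on top of the table. Four stools sit around the table at the −y, +y, −x, +x sides.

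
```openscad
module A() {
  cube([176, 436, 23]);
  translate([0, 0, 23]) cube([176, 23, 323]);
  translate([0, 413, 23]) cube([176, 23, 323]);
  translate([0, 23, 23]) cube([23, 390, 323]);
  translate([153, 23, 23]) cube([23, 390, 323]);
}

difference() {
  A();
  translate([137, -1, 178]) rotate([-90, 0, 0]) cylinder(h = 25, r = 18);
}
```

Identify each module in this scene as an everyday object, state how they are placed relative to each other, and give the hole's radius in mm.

The subtracted cylinder has r = 18 mm.

A is an open box. The open box has a circular hole through its front wall. The hole's radius is 18 mm.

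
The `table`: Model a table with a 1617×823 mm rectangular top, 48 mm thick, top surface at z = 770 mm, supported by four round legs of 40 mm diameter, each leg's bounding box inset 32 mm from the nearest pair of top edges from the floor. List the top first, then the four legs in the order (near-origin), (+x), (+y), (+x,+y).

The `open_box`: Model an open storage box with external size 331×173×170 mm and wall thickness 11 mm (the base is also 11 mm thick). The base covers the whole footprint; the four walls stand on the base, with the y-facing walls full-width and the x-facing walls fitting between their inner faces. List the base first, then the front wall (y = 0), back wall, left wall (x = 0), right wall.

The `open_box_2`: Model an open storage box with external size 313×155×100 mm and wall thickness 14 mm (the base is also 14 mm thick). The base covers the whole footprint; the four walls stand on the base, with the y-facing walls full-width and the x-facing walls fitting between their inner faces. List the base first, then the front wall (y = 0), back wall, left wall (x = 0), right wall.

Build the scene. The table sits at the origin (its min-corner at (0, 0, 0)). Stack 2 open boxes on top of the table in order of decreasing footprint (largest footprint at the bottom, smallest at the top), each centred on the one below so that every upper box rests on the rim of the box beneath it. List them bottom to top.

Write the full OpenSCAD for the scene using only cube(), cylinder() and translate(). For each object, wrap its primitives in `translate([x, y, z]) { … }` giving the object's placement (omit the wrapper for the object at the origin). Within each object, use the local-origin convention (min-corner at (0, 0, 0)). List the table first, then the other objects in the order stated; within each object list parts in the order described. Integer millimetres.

translate([0, 0, 722]) cube([1617, 823, 48]);
translate([52, 52, 0]) cylinder(h = 722, r = 20);
translate([1565, 52, 0]) cylinder(h = 722, r = 20);
translate([52, 771, 0]) cylinder(h = 722, r = 20);
translate([1565, 771, 0]) cylinder(h = 722, r = 20);
translate([643, 325, 770]) {
  cube([331, 173, 11]);
  translate([0, 0, 11]) cube([331, 11, 159]);
  translate([0, 162, 11]) cube([331, 11, 159]);
  translate([0, 11, 11]) cube([11, 151, 159]);
  translate([320, 11, 11]) cube([11, 151, 159]);
}
translate([652, 334, 940]) {
  cube([313, 155, 14]);
  translate([0, 0, 14]) cube([313, 14, 86]);
  translate([0, 141, 14]) cube([313, 14, 86]);
  translate([0, 14, 14]) cube([14, 127, 86]);
  translate([299, 14, 14]) cube([14, 127, 86]);
}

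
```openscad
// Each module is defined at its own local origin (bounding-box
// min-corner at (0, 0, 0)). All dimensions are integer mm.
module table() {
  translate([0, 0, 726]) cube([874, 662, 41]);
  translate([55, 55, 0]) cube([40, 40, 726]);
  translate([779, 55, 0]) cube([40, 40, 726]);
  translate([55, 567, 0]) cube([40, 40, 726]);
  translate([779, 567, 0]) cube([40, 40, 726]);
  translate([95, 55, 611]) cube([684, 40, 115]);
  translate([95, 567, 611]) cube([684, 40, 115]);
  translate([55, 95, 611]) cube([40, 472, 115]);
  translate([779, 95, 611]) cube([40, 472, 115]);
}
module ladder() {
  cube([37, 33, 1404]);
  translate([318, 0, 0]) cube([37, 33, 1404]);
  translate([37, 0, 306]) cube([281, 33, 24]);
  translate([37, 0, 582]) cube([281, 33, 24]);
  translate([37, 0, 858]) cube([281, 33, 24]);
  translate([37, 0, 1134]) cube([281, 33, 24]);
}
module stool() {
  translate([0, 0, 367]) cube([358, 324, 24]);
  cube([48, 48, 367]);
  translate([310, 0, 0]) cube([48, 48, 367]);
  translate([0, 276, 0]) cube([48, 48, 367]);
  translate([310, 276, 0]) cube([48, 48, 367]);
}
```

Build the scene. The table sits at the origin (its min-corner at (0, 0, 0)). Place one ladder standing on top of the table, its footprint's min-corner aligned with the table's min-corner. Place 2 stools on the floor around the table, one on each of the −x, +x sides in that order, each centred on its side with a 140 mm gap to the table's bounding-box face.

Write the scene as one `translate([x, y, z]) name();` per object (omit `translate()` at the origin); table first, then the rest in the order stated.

table();
translate([0, 0, 767]) ladder();
translate([-498, 169, 0]) stool();
translate([1014, 169, 0]) stool();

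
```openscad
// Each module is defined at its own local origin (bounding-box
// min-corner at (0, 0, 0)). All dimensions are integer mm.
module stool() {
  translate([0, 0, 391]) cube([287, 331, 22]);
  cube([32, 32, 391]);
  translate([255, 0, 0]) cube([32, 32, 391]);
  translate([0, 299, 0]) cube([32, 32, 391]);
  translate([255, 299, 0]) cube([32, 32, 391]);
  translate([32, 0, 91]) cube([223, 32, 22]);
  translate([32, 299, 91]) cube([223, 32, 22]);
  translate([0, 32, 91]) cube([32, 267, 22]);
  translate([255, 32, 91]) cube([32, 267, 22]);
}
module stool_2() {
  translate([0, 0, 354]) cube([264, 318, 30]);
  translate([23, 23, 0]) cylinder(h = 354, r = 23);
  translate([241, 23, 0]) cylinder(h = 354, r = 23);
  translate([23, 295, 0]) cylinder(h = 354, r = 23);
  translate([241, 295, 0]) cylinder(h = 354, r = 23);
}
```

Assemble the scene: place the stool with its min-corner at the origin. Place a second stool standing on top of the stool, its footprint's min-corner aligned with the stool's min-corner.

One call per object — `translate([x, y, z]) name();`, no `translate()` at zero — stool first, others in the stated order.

stool();
translate([0, 0, 413]) stool_2();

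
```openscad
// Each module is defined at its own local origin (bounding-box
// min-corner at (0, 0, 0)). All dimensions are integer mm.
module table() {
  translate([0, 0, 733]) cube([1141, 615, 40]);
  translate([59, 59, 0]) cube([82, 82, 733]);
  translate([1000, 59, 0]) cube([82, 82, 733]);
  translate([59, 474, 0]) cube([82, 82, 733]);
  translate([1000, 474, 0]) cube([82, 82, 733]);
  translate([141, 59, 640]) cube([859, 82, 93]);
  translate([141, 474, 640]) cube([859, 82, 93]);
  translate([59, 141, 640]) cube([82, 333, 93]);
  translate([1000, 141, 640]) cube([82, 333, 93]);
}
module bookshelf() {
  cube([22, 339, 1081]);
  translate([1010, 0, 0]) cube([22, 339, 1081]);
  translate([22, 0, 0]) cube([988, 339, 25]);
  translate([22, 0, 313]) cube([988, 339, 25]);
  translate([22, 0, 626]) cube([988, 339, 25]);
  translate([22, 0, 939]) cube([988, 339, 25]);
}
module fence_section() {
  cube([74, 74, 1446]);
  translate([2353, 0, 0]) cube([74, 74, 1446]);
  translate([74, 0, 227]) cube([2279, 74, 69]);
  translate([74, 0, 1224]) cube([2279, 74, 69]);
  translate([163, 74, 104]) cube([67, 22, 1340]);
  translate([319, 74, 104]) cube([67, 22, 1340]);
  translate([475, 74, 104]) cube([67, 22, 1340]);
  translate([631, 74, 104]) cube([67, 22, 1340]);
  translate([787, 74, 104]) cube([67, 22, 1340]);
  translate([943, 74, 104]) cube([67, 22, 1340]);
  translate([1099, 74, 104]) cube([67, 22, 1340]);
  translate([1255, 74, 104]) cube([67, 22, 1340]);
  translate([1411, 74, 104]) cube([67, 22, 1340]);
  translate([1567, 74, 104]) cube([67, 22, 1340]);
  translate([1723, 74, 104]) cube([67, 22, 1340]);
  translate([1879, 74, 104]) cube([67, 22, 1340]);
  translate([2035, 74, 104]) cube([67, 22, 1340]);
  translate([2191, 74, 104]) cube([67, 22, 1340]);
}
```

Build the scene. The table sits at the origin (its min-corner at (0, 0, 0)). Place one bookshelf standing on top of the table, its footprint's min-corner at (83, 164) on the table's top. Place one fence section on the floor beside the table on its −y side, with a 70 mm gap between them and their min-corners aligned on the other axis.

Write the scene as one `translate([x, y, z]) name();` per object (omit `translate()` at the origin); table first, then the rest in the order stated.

table();
translate([83, 164, 773]) bookshelf();
translate([0, -166, 0]) fence_section();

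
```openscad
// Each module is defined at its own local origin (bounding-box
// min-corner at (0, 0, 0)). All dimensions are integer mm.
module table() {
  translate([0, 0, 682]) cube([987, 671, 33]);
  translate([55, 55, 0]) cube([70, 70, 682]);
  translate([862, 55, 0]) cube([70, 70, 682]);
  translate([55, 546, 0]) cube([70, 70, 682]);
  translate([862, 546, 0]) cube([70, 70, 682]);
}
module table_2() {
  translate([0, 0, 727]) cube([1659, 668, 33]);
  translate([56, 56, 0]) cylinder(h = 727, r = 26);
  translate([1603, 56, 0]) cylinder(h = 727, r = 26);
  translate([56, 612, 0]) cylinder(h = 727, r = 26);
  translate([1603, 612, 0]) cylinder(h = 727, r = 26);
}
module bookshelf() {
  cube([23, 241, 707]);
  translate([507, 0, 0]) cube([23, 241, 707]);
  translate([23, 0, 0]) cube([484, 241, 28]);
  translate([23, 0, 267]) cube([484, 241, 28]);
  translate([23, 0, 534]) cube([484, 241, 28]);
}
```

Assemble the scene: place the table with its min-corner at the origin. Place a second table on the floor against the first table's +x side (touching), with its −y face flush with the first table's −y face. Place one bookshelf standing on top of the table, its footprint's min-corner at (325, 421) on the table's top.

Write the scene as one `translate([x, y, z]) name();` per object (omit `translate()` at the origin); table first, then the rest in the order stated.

table();
translate([987, 0, 0]) table_2();
translate([325, 421, 715]) bookshelf();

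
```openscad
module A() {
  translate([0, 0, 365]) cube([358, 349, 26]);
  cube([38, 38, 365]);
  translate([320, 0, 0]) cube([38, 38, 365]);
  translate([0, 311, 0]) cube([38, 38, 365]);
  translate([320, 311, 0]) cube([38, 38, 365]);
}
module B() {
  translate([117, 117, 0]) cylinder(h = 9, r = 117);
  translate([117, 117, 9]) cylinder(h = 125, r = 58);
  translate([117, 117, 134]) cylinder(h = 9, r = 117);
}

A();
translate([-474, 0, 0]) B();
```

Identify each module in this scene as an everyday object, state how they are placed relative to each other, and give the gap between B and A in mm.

The spool's nearest face is 240 mm from the stool's −x face.

A is a stool. B is a spool. The spool is on the floor beside the stool on its −x side. The gap between the spool and the stool is 240 mm.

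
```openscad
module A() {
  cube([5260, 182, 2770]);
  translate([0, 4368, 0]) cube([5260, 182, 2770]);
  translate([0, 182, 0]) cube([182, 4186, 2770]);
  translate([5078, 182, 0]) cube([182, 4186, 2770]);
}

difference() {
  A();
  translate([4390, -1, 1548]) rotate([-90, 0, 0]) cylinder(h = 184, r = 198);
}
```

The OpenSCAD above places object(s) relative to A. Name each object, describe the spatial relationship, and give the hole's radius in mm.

The subtracted cylinder has r = 198 mm.

A is a house frame. The house frame has a circular hole through its front wall. The hole's radius is 198 mm.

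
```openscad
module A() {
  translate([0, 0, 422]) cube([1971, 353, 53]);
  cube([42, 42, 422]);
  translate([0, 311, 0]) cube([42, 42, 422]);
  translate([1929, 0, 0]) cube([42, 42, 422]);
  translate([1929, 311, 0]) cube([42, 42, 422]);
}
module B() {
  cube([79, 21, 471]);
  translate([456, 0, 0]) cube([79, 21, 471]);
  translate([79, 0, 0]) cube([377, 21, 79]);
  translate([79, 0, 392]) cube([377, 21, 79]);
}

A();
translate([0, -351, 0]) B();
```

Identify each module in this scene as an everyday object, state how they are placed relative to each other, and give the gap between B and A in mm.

A is a bench. B is a picture frame. The picture frame is on the floor beside the bench on its −y side. The gap between the picture frame and the bench is 330 mm.

The picture frame's nearest face is 330 mm from the bench's −y face.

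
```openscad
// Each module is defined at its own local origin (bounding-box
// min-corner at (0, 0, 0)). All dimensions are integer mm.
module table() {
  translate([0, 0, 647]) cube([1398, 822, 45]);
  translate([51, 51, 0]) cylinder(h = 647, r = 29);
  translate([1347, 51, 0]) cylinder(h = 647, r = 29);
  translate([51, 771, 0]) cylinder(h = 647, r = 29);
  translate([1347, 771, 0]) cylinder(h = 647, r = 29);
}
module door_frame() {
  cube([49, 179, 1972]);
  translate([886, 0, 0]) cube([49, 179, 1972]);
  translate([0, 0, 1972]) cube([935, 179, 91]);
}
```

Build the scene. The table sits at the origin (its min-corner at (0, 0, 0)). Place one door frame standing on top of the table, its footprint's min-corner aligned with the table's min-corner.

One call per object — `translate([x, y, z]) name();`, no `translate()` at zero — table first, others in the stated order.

table();
translate([0, 0, 692]) door_frame();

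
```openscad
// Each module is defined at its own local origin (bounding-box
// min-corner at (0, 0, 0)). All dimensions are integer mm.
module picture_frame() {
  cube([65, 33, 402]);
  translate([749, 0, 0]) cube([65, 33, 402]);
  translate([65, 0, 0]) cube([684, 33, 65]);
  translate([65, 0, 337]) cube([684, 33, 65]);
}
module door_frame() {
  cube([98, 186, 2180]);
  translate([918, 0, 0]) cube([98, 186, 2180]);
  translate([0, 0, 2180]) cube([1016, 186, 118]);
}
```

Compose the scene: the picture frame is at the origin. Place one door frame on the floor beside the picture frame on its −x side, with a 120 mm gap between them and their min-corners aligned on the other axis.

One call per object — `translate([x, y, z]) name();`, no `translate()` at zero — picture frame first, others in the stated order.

picture_frame();
translate([-1136, 0, 0]) door_frame();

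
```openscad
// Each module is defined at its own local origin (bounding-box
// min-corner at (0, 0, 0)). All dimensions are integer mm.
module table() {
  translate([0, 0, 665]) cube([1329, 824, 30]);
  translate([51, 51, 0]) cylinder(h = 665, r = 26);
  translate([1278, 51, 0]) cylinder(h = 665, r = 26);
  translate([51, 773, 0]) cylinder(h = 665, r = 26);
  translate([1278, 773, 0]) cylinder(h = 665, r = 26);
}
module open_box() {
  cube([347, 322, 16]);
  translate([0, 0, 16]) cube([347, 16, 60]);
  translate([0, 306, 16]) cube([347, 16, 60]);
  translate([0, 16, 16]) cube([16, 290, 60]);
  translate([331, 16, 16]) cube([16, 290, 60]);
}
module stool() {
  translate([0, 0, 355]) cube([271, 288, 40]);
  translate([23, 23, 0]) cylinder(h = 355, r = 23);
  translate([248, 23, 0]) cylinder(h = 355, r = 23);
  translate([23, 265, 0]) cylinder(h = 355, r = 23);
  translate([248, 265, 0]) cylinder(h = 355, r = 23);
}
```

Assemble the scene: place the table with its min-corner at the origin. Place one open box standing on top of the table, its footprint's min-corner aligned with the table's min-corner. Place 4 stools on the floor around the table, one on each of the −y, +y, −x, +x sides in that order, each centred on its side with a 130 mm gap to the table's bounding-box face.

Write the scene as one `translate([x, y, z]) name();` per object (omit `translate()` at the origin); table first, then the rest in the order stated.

table();
translate([0, 0, 695]) open_box();
translate([529, -418, 0]) stool();
translate([529, 954, 0]) stool();
translate([-401, 268, 0]) stool();
translate([1459, 268, 0]) stool();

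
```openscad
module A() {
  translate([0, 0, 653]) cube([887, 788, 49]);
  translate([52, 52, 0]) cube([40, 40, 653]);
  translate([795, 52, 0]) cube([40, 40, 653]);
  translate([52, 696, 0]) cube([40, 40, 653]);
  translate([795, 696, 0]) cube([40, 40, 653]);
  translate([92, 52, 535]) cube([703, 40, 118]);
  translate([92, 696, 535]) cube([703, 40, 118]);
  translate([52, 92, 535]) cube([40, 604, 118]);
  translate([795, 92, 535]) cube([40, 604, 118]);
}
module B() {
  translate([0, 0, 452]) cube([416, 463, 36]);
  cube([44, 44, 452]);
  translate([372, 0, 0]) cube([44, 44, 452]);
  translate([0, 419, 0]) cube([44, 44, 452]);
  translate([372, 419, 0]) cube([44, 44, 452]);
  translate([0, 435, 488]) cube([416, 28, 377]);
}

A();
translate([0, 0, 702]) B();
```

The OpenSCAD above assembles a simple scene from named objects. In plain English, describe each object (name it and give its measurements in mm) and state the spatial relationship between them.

A is a table: top 887 mm (x) × 788 mm (y), 49 mm thick, upper face at z = 702 mm, on four 40×40 mm square legs, each inset 52 mm from the nearest pair of top edges, running from z = 0 to the bottom of the top. Four apron rails, 40 mm thick and 118 mm tall, run between adjacent legs with their top edges flush with the underside of the top and their outer faces flush with the legs' outer faces.

B is a chair. The seat is a 416×463×36 mm slab with its top at z = 488 mm, on four 44×44 mm corner legs (flush with the seat edges, standing on z = 0). A flat backrest 28 mm thick, 377 mm tall, spans the full seat width and rises from the seat top along its +y edge, rear face flush with the rear of the seat.

The chair is on top of the table.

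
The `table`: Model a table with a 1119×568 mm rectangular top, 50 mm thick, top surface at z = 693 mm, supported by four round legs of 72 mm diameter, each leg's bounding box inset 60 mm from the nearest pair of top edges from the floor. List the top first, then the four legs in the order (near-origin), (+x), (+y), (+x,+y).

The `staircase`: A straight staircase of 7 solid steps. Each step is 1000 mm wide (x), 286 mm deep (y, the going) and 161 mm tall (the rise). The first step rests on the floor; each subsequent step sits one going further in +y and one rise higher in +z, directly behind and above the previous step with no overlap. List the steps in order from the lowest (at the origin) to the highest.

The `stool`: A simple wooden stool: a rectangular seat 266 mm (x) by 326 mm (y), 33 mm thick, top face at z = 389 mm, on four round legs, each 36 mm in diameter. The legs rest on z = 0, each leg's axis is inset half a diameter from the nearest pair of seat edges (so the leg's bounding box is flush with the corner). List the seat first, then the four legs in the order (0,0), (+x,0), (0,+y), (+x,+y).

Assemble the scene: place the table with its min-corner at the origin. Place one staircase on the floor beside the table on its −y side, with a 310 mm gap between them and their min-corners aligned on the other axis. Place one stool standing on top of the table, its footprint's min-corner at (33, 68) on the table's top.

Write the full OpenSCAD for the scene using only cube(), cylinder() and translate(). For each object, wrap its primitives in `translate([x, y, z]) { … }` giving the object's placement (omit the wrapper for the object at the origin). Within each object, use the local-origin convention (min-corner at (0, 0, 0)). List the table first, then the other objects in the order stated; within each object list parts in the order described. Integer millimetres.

translate([0, 0, 643]) cube([1119, 568, 50]);
translate([96, 96, 0]) cylinder(h = 643, r = 36);
translate([1023, 96, 0]) cylinder(h = 643, r = 36);
translate([96, 472, 0]) cylinder(h = 643, r = 36);
translate([1023, 472, 0]) cylinder(h = 643, r = 36);
translate([0, -2312, 0]) {
  cube([1000, 286, 161]);
  translate([0, 286, 161]) cube([1000, 286, 161]);
  translate([0, 572, 322]) cube([1000, 286, 161]);
  translate([0, 858, 483]) cube([1000, 286, 161]);
  translate([0, 1144, 644]) cube([1000, 286, 161]);
  translate([0, 1430, 805]) cube([1000, 286, 161]);
  translate([0, 1716, 966]) cube([1000, 286, 161]);
}
translate([33, 68, 693]) {
  translate([0, 0, 356]) cube([266, 326, 33]);
  translate([18, 18, 0]) cylinder(h = 356, r = 18);
  translate([248, 18, 0]) cylinder(h = 356, r = 18);
  translate([18, 308, 0]) cylinder(h = 356, r = 18);
  translate([248, 308, 0]) cylinder(h = 356, r = 18);
}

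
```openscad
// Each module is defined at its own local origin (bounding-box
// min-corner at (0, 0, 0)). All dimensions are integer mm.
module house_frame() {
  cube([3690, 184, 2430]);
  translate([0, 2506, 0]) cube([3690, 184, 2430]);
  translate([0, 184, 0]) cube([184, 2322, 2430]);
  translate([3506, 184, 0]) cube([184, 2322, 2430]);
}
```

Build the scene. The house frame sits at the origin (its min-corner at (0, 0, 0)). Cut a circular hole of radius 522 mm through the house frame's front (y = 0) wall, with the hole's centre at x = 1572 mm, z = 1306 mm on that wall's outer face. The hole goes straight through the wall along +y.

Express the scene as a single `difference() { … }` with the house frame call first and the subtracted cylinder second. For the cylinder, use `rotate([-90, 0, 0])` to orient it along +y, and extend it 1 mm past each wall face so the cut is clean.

difference() {
  house_frame();
  translate([1572, -1, 1306]) rotate([-90, 0, 0]) cylinder(h = 186, r = 522);
}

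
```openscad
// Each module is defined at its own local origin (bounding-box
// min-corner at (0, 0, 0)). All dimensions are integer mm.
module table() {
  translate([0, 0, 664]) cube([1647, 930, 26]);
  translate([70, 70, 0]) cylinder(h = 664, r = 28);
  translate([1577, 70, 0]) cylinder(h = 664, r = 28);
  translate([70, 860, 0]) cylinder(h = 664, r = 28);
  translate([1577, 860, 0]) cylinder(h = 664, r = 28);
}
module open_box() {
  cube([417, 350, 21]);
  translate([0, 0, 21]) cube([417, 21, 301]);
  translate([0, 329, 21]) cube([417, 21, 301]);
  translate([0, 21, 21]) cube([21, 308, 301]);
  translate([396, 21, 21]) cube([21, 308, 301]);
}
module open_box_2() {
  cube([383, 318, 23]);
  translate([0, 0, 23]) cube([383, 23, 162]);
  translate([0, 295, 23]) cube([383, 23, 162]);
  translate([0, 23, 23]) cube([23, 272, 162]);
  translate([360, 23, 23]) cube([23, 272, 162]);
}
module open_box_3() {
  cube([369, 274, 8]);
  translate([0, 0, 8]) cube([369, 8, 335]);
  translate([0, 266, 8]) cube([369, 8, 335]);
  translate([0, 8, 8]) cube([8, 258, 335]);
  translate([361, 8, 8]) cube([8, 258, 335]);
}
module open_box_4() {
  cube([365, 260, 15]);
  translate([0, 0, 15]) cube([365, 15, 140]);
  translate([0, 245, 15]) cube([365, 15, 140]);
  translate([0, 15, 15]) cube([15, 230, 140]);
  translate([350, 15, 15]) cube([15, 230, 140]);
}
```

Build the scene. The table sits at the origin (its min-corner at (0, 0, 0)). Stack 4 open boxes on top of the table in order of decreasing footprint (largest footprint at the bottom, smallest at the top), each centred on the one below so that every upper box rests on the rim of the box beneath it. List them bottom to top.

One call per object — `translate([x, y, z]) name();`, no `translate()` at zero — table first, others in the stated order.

table();
translate([615, 290, 690]) open_box();
translate([632, 306, 1012]) open_box_2();
translate([639, 328, 1197]) open_box_3();
translate([641, 335, 1540]) open_box_4();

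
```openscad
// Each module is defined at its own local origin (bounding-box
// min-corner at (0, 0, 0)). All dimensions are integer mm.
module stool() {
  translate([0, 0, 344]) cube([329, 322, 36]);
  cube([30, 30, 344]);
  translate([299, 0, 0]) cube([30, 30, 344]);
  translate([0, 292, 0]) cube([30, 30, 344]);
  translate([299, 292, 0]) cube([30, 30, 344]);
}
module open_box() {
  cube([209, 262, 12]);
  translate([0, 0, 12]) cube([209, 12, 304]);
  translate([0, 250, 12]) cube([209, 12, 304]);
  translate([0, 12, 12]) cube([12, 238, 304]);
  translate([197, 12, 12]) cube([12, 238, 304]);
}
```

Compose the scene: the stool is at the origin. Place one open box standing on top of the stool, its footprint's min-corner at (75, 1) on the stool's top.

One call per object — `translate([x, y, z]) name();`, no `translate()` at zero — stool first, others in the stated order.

stool();
translate([75, 1, 380]) open_box();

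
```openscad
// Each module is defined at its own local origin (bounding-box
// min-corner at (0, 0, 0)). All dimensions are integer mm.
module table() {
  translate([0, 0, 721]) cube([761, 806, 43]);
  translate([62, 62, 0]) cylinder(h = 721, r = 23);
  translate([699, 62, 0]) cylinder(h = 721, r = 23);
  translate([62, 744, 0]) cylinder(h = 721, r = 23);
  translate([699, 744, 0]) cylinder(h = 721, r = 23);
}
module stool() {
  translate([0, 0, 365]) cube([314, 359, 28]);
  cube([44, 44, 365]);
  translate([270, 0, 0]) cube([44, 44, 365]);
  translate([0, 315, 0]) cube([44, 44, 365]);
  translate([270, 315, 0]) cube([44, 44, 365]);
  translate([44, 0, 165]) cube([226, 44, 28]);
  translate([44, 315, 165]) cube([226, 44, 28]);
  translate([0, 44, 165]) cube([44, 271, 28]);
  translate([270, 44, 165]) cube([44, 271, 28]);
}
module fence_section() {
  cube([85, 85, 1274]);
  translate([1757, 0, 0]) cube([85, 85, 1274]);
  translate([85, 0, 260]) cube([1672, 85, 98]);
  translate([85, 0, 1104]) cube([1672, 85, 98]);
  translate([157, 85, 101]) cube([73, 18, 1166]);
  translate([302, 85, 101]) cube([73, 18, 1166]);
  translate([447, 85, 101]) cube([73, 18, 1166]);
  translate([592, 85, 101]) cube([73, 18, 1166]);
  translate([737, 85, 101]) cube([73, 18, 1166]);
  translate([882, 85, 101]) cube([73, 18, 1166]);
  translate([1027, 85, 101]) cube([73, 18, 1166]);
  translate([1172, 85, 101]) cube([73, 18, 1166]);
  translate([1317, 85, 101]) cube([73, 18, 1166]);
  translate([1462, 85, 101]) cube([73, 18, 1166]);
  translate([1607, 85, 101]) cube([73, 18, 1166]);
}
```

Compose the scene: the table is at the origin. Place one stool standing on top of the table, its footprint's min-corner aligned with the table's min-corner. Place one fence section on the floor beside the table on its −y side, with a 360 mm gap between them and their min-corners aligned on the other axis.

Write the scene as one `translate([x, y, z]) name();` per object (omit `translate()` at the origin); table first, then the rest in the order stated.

table();
translate([0, 0, 764]) stool();
translate([0, -463, 0]) fence_section();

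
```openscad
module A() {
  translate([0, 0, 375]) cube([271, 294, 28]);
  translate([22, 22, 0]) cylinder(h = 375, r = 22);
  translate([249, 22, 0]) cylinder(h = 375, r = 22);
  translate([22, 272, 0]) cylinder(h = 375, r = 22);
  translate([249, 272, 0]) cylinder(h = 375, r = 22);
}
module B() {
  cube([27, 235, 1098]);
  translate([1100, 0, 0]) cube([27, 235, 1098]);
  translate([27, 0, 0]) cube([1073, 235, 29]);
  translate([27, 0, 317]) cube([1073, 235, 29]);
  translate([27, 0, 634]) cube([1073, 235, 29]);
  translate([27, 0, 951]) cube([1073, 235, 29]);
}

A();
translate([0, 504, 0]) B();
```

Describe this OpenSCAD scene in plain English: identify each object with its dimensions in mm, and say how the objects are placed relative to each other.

A is a four-legged stool. The seat is 271×294 mm, 28 mm thick, top at z = 403 mm. It stands on four round legs, each 44 mm in diameter, from z = 0 to the seat underside, each leg's axis is inset half a diameter from the nearest pair of seat edges (so the leg's bounding box is flush with the corner).

B is an open bookshelf. Two side panels, each 27 mm thick, 235 mm deep and 1098 mm tall, stand 1127 mm apart (outside-to-outside). Between them sit 4 shelves, each 29 mm thick and 235 mm deep, spanning the full gap between the sides. The bottom shelf rests on the floor (its underside at z = 0) and the clear gap between one shelf's top and the next shelf's underside is 288 mm.

The bookshelf is on the floor beside the stool on its +y side.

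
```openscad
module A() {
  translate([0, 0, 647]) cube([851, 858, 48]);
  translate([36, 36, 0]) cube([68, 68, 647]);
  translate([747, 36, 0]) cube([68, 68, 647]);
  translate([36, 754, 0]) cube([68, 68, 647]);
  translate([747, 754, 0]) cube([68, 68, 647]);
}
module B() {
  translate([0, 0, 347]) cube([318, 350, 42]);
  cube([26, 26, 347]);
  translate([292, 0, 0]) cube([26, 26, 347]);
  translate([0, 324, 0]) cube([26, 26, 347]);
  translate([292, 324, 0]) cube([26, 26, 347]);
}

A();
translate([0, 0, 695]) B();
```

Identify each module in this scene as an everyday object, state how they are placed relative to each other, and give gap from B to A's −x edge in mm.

The stool's min-x is at 0; the table's min-x is 0; gap = 0 mm.

A is a table. B is a stool. The stool is on top of the table. The gap from the stool to the table's −x edge is 0 mm.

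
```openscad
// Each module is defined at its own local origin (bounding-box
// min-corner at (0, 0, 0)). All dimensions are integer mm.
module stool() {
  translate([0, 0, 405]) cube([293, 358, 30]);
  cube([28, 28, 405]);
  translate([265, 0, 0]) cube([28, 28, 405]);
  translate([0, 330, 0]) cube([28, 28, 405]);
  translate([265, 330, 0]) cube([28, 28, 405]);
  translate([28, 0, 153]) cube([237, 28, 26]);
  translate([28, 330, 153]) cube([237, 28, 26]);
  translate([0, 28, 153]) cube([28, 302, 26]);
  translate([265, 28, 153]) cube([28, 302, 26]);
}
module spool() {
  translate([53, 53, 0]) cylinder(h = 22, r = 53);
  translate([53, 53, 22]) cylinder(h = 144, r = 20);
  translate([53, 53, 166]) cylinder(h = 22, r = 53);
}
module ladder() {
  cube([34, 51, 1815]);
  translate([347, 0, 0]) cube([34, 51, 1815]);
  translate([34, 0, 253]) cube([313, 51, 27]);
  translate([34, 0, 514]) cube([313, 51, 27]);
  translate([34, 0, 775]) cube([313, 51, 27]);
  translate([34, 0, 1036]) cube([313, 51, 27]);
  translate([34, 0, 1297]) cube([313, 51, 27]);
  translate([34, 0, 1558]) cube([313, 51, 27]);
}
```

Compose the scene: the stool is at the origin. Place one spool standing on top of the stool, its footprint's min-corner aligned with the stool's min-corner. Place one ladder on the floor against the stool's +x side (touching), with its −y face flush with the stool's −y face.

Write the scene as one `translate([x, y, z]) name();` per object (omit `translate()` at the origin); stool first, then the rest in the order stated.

stool();
translate([0, 0, 435]) spool();
translate([293, 0, 0]) ladder();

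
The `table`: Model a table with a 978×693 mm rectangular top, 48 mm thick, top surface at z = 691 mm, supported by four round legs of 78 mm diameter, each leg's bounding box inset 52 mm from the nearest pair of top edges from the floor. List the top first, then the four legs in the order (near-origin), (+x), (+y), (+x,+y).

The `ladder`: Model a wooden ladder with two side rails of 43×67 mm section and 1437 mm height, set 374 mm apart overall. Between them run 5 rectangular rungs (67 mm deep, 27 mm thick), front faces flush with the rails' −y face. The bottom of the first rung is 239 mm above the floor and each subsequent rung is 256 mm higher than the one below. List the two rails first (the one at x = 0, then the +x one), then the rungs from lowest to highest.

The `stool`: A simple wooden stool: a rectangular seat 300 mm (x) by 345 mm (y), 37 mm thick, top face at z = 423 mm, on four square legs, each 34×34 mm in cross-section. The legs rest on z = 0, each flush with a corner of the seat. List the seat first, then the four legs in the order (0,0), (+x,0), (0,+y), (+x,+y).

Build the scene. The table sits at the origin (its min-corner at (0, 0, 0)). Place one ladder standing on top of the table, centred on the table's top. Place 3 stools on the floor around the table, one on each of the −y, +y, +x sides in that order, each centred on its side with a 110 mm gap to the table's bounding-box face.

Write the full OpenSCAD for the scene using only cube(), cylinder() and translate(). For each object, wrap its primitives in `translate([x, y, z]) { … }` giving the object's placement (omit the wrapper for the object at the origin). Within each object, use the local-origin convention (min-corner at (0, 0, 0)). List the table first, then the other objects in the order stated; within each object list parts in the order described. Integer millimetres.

translate([0, 0, 643]) cube([978, 693, 48]);
translate([91, 91, 0]) cylinder(h = 643, r = 39);
translate([887, 91, 0]) cylinder(h = 643, r = 39);
translate([91, 602, 0]) cylinder(h = 643, r = 39);
translate([887, 602, 0]) cylinder(h = 643, r = 39);
translate([302, 313, 691]) {
  cube([43, 67, 1437]);
  translate([331, 0, 0]) cube([43, 67, 1437]);
  translate([43, 0, 239]) cube([288, 67, 27]);
  translate([43, 0, 495]) cube([288, 67, 27]);
  translate([43, 0, 751]) cube([288, 67, 27]);
  translate([43, 0, 1007]) cube([288, 67, 27]);
  translate([43, 0, 1263]) cube([288, 67, 27]);
}
translate([339, -455, 0]) {
  translate([0, 0, 386]) cube([300, 345, 37]);
  cube([34, 34, 386]);
  translate([266, 0, 0]) cube([34, 34, 386]);
  translate([0, 311, 0]) cube([34, 34, 386]);
  translate([266, 311, 0]) cube([34, 34, 386]);
}
translate([339, 803, 0]) {
  translate([0, 0, 386]) cube([300, 345, 37]);
  cube([34, 34, 386]);
  translate([266, 0, 0]) cube([34, 34, 386]);
  translate([0, 311, 0]) cube([34, 34, 386]);
  translate([266, 311, 0]) cube([34, 34, 386]);
}
translate([1088, 174, 0]) {
  translate([0, 0, 386]) cube([300, 345, 37]);
  cube([34, 34, 386]);
  translate([266, 0, 0]) cube([34, 34, 386]);
  translate([0, 311, 0]) cube([34, 34, 386]);
  translate([266, 311, 0]) cube([34, 34, 386]);
}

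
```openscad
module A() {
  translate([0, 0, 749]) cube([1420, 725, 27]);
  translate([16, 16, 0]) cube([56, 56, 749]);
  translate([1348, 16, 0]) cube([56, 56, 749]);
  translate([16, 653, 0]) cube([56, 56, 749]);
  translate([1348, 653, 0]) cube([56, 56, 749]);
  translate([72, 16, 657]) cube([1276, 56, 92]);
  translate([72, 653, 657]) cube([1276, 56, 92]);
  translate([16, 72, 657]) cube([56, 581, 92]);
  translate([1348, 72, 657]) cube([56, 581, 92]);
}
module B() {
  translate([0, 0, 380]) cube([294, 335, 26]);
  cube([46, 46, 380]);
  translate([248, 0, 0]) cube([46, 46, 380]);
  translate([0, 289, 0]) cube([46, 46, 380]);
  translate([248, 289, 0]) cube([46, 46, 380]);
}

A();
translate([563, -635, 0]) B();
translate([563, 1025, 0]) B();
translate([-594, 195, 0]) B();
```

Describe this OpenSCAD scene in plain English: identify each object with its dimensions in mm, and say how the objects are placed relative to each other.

A is a table: top 1420 mm (x) × 725 mm (y), 27 mm thick, upper face at z = 776 mm, on four 56×56 mm square legs, each inset 16 mm from the nearest pair of top edges, running from z = 0 to the bottom of the top. Four apron rails, 56 mm thick and 92 mm tall, run between adjacent legs with their top edges flush with the underside of the top and their outer faces flush with the legs' outer faces.

B is a four-legged stool. The seat is 294×335 mm, 26 mm thick, top at z = 406 mm. It stands on four square legs, each 46×46 mm in cross-section, from z = 0 to the seat underside, each flush with a corner of the seat.

Three stools sit around the table at the −y, +y, −x sides.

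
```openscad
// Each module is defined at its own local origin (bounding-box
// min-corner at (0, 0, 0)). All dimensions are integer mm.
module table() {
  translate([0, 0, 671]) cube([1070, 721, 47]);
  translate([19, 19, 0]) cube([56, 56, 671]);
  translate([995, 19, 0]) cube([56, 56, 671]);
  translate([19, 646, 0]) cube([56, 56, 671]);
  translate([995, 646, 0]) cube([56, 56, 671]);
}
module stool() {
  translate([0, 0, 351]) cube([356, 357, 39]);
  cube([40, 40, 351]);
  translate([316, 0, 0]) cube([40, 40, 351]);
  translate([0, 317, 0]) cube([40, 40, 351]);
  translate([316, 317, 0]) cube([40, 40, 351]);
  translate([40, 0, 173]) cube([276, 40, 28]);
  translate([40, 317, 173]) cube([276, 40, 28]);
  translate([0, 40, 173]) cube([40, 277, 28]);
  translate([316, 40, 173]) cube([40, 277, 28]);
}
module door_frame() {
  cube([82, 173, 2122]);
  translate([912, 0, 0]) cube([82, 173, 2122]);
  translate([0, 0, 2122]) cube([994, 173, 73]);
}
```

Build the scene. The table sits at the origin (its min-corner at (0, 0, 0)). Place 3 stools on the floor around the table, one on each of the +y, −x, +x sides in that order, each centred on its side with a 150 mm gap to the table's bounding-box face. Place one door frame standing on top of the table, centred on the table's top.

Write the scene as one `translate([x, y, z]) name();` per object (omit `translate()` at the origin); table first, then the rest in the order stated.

table();
translate([357, 871, 0]) stool();
translate([-506, 182, 0]) stool();
translate([1220, 182, 0]) stool();
translate([38, 274, 718]) door_frame();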